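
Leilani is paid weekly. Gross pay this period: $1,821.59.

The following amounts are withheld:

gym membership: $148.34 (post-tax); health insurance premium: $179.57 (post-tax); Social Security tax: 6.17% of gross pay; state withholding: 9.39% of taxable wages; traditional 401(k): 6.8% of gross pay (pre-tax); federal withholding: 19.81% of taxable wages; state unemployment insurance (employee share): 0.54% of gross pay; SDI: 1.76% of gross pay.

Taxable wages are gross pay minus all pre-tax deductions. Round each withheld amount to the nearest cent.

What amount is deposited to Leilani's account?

$719.78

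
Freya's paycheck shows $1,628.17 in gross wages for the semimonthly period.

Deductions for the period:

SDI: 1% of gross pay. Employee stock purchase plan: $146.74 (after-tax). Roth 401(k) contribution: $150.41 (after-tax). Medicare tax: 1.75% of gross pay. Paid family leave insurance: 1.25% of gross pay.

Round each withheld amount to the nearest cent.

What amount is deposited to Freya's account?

Medicare tax: $1,628.17 × 0.0175 = $28.49
SDI: $1,628.17 × 0.01 = $16.28
Paid family leave insurance: $1,628.17 × 0.0125 = $20.35
Employee stock purchase plan: $146.74
Roth 401(k) contribution: $150.41
Total deductions = $28.49 + $16.28 + $20.35 + $146.74 + $150.41 = $362.27
Net pay = $1,628.17 − $362.27 = $1,265.90

$1,265.90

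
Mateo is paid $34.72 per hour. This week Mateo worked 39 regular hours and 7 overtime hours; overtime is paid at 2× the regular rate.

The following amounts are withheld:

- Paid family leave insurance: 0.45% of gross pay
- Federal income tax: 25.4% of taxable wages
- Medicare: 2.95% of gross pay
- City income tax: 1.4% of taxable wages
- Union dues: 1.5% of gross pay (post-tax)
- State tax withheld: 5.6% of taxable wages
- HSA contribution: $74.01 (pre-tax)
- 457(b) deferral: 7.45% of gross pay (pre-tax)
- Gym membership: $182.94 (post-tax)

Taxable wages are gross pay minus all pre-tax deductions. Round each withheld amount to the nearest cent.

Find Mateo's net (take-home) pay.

Regular pay: 39 × $34.72 = $1354.08
Overtime pay: 7 × $34.72 × 2 = $486.08
Gross pay = $1354.08 + $486.08 = $1840.16
457(b) deferral: $1840.16 × 0.0745 = $137.09
HSA contribution: $74.01
Pre-tax total = $137.09 + $74.01 = $211.10
Taxable wages = $1840.16 − $211.10 = $1629.06
City income tax: $1629.06 × 0.014 = $22.81
Federal income tax: $1629.06 × 0.254 = $413.78
State tax withheld: $1629.06 × 0.056 = $91.23
Medicare: $1840.16 × 0.0295 = $54.28
Paid family leave insurance: $1840.16 × 0.0045 = $8.28
Gym membership: $182.94
Union dues: $1840.16 × 0.015 = $27.60
Total deductions = $137.09 + $74.01 + $22.81 + $413.78 + $91.23 + $54.28 + $8.28 + $182.94 + $27.60 = $1012.02
Net pay = $1840.16 − $1012.02 = $828.14

$828.14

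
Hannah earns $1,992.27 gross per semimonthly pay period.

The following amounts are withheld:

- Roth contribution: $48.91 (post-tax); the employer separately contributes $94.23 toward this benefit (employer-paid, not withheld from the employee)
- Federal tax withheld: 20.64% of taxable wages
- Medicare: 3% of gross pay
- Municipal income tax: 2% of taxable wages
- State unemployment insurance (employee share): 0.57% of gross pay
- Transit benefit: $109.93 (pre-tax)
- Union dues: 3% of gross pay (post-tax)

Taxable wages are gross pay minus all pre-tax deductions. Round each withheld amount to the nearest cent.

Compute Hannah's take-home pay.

$1,276.37

Transit benefit: $109.93
Taxable wages = $1,992.27 − $109.93 = $1,882.34
Federal tax withheld: $1,882.34 × 0.2064 = $388.51
Municipal income tax: $1,882.34 × 0.02 = $37.65
Medicare: $1,992.27 × 0.03 = $59.77
State unemployment insurance (employee share): $1,992.27 × 0.0057 = $11.36
Roth contribution: $48.91
Union dues: $1,992.27 × 0.03 = $59.77
(Employer's $94.23 toward Roth contribution is not withheld from the employee.)
Total deductions = $109.93 + $388.51 + $37.65 + $59.77 + $11.36 + $48.91 + $59.77 = $715.90
Net pay = $1,992.27 − $715.90 = $1,276.37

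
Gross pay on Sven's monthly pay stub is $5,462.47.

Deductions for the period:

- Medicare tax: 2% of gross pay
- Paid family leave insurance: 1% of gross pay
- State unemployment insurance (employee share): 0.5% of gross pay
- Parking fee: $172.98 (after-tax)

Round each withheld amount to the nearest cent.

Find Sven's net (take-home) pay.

Paid family leave insurance: $5,462.47 × 0.01 = $54.62
Medicare tax: $5,462.47 × 0.02 = $109.25
State unemployment insurance (employee share): $5,462.47 × 0.005 = $27.31
Parking fee: $172.98
Total deductions = $54.62 + $109.25 + $27.31 + $172.98 = $364.16
Net pay = $5,462.47 − $364.16 = $5,098.31

$5,098.31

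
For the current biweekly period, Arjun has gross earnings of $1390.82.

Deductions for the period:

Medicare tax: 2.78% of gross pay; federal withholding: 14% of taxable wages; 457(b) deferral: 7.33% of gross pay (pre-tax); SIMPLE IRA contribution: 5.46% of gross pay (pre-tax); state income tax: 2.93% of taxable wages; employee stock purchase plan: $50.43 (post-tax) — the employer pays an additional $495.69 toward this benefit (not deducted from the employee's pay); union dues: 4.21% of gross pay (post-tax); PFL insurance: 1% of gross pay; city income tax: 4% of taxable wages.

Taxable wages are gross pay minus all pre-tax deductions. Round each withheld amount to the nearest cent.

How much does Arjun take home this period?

457(b) deferral: $1390.82 × 0.0733 = $101.95
SIMPLE IRA contribution: $1390.82 × 0.0546 = $75.94
Pre-tax total = $101.95 + $75.94 = $177.89
Taxable wages = $1390.82 − $177.89 = $1212.93
City income tax: $1212.93 × 0.04 = $48.52
Federal withholding: $1212.93 × 0.14 = $169.81
State income tax: $1212.93 × 0.0293 = $35.54
PFL insurance: $1390.82 × 0.01 = $13.91
Medicare tax: $1390.82 × 0.0278 = $38.66
Union dues: $1390.82 × 0.0421 = $58.55
Employee stock purchase plan: $50.43
(Employer's $495.69 toward employee stock purchase plan is not withheld from the employee.)
Total deductions = $101.95 + $75.94 + $48.52 + $169.81 + $35.54 + $13.91 + $38.66 + $58.55 + $50.43 = $593.31
Net pay = $1390.82 − $593.31 = $797.51

$797.51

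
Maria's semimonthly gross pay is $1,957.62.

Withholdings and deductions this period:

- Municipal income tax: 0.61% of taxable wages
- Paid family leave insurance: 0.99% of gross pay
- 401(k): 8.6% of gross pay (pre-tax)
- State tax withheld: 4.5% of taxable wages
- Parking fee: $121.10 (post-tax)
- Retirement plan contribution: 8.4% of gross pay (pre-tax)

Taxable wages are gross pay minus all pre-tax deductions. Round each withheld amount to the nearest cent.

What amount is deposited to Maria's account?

$1,401.31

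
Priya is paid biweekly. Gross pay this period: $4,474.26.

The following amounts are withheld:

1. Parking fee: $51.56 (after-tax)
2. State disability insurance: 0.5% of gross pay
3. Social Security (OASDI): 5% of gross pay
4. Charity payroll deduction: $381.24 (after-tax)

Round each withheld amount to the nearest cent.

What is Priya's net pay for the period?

Social Security (OASDI): $4,474.26 × 0.05 = $223.71
State disability insurance: $4,474.26 × 0.005 = $22.37
Charity payroll deduction: $381.24
Parking fee: $51.56
Total deductions = $223.71 + $22.37 + $381.24 + $51.56 = $678.88
Net pay = $4,474.26 − $678.88 = $3,795.38

$3,795.38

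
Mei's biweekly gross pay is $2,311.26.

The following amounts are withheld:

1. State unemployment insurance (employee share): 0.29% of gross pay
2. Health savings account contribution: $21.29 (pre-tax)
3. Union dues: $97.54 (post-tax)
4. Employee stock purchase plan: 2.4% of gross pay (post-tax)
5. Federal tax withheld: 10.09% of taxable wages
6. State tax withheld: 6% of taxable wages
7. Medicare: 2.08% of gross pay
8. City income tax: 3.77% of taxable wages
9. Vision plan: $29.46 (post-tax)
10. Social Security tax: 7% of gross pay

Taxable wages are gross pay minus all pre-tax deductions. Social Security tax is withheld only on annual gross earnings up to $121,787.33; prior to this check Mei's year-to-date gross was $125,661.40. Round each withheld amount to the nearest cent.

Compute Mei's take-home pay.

Health savings account contribution: $21.29
Taxable wages = $2,311.26 − $21.29 = $2,289.97
State tax withheld: $2,289.97 × 0.06 = $137.40
Federal tax withheld: $2,289.97 × 0.1009 = $231.06
City income tax: $2,289.97 × 0.0377 = $86.33
Medicare: $2,311.26 × 0.0208 = $48.07
Social Security tax: annual cap $121,787.33 already reached (YTD $125,661.40), so $0.00
State unemployment insurance (employee share): $2,311.26 × 0.0029 = $6.70
Employee stock purchase plan: $2,311.26 × 0.024 = $55.47
Vision plan: $29.46
Union dues: $97.54
Total deductions = $21.29 + $137.40 + $231.06 + $86.33 + $48.07 + $0.00 + $6.70 + $55.47 + $29.46 + $97.54 = $713.32
Net pay = $2,311.26 − $713.32 = $1,597.94

$1,597.94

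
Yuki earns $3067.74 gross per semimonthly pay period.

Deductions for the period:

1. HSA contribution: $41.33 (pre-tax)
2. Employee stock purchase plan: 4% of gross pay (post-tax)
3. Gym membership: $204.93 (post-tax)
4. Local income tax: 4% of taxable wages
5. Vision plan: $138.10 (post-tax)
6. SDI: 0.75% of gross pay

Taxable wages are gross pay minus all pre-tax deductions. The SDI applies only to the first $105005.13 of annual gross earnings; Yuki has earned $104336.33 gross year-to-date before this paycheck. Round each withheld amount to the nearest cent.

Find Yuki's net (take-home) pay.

$2434.59

HSA contribution: $41.33
Taxable wages = $3067.74 − $41.33 = $3026.41
Local income tax: $3026.41 × 0.04 = $121.06
SDI: only $105005.13 − $104336.33 = $668.80 of this check is subject → $668.80 × 0.0075 = $5.02
Vision plan: $138.10
Gym membership: $204.93
Employee stock purchase plan: $3067.74 × 0.04 = $122.71
Total deductions = $41.33 + $121.06 + $5.02 + $138.10 + $204.93 + $122.71 = $633.15
Net pay = $3067.74 − $633.15 = $2434.59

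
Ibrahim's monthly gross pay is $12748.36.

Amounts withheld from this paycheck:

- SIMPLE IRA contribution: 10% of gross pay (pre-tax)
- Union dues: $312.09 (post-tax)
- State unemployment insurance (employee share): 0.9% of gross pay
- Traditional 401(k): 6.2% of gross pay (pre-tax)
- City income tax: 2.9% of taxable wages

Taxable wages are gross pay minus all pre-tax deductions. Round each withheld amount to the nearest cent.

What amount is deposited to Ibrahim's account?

SIMPLE IRA contribution: $12748.36 × 0.1 = $1274.84
Traditional 401(k): $12748.36 × 0.062 = $790.40
Pre-tax total = $1274.84 + $790.40 = $2065.24
Taxable wages = $12748.36 − $2065.24 = $10683.12
City income tax: $10683.12 × 0.029 = $309.81
State unemployment insurance (employee share): $12748.36 × 0.009 = $114.74
Union dues: $312.09
Total deductions = $1274.84 + $790.40 + $309.81 + $114.74 + $312.09 = $2801.88
Net pay = $12748.36 − $2801.88 = $9946.48

$9946.48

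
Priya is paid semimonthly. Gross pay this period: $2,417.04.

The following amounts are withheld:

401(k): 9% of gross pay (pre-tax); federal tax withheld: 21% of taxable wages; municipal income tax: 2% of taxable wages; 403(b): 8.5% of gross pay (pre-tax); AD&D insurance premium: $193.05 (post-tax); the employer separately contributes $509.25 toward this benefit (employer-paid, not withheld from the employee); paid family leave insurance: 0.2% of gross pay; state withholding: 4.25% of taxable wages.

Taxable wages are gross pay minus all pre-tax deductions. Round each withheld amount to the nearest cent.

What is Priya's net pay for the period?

$1,252.80

403(b): $2,417.04 × 0.085 = $205.45
401(k): $2,417.04 × 0.09 = $217.53
Pre-tax total = $205.45 + $217.53 = $422.98
Taxable wages = $2,417.04 − $422.98 = $1,994.06
Municipal income tax: $1,994.06 × 0.02 = $39.88
Federal tax withheld: $1,994.06 × 0.21 = $418.75
State withholding: $1,994.06 × 0.0425 = $84.75
Paid family leave insurance: $2,417.04 × 0.002 = $4.83
AD&D insurance premium: $193.05
(Employer's $509.25 toward AD&D insurance premium is not withheld from the employee.)
Total deductions = $205.45 + $217.53 + $39.88 + $418.75 + $84.75 + $4.83 + $193.05 = $1,164.24
Net pay = $2,417.04 − $1,164.24 = $1,252.80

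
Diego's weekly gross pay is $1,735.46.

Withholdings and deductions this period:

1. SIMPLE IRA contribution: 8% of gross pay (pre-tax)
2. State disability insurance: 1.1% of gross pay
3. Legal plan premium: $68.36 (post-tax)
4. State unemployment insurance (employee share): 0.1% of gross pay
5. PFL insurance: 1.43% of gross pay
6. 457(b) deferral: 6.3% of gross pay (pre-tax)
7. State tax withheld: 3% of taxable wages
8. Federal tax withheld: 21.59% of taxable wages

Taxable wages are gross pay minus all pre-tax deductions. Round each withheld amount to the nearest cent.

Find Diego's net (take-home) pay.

$1,007.55

SIMPLE IRA contribution: $1,735.46 × 0.08 = $138.84
457(b) deferral: $1,735.46 × 0.063 = $109.33
Pre-tax total = $138.84 + $109.33 = $248.17
Taxable wages = $1,735.46 − $248.17 = $1,487.29
State tax withheld: $1,487.29 × 0.03 = $44.62
Federal tax withheld: $1,487.29 × 0.2159 = $321.11
State unemployment insurance (employee share): $1,735.46 × 0.001 = $1.74
PFL insurance: $1,735.46 × 0.0143 = $24.82
State disability insurance: $1,735.46 × 0.011 = $19.09
Legal plan premium: $68.36
Total deductions = $138.84 + $109.33 + $44.62 + $321.11 + $1.74 + $24.82 + $19.09 + $68.36 = $727.91
Net pay = $1,735.46 − $727.91 = $1,007.55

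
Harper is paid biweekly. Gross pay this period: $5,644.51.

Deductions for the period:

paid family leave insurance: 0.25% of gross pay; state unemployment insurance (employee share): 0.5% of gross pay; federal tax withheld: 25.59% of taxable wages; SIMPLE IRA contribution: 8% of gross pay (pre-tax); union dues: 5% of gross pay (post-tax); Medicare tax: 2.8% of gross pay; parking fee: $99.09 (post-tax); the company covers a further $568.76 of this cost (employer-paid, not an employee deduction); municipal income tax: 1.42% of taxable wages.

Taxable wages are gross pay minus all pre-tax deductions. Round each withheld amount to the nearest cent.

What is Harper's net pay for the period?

$3,208.63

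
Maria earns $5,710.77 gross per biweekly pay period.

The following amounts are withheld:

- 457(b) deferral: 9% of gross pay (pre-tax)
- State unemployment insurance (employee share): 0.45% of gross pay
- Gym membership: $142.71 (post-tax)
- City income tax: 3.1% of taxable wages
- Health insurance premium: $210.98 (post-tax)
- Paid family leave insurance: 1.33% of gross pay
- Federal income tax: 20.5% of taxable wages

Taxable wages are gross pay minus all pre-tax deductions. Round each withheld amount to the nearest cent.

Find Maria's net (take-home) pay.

$3,515.02

457(b) deferral: $5,710.77 × 0.09 = $513.97
Taxable wages = $5,710.77 − $513.97 = $5,196.80
City income tax: $5,196.80 × 0.031 = $161.10
Federal income tax: $5,196.80 × 0.205 = $1,065.34
State unemployment insurance (employee share): $5,710.77 × 0.0045 = $25.70
Paid family leave insurance: $5,710.77 × 0.0133 = $75.95
Gym membership: $142.71
Health insurance premium: $210.98
Total deductions = $513.97 + $161.10 + $1,065.34 + $25.70 + $75.95 + $142.71 + $210.98 = $2,195.75
Net pay = $5,710.77 − $2,195.75 = $3,515.02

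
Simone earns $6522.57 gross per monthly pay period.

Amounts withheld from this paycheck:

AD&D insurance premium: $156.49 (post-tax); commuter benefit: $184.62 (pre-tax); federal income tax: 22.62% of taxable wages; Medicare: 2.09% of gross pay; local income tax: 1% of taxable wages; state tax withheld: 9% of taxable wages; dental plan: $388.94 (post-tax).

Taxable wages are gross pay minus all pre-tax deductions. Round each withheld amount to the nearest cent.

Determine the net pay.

Commuter benefit: $184.62
Taxable wages = $6522.57 − $184.62 = $6337.95
State tax withheld: $6337.95 × 0.09 = $570.42
Federal income tax: $6337.95 × 0.2262 = $1433.64
Local income tax: $6337.95 × 0.01 = $63.38
Medicare: $6522.57 × 0.0209 = $136.32
AD&D insurance premium: $156.49
Dental plan: $388.94
Total deductions = $184.62 + $570.42 + $1433.64 + $63.38 + $136.32 + $156.49 + $388.94 = $2933.81
Net pay = $6522.57 − $2933.81 = $3588.76

$3588.76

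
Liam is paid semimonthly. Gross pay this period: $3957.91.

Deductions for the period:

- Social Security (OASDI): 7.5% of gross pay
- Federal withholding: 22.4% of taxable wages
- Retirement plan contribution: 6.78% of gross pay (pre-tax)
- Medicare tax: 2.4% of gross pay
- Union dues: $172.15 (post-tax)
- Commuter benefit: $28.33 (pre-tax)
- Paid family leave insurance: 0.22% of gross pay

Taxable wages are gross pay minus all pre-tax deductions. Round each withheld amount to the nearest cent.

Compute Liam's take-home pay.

$2268.42

Retirement plan contribution: $3957.91 × 0.0678 = $268.35
Commuter benefit: $28.33
Pre-tax total = $268.35 + $28.33 = $296.68
Taxable wages = $3957.91 − $296.68 = $3661.23
Federal withholding: $3661.23 × 0.224 = $820.12
Medicare tax: $3957.91 × 0.024 = $94.99
Social Security (OASDI): $3957.91 × 0.075 = $296.84
Paid family leave insurance: $3957.91 × 0.0022 = $8.71
Union dues: $172.15
Total deductions = $268.35 + $28.33 + $820.12 + $94.99 + $296.84 + $8.71 + $172.15 = $1689.49
Net pay = $3957.91 − $1689.49 = $2268.42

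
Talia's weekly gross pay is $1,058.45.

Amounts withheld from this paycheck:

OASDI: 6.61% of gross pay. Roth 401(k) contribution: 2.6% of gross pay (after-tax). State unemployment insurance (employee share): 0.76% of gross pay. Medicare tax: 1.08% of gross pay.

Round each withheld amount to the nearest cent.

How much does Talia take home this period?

$941.50

State unemployment insurance (employee share): $1,058.45 × 0.0076 = $8.04
OASDI: $1,058.45 × 0.0661 = $69.96
Medicare tax: $1,058.45 × 0.0108 = $11.43
Roth 401(k) contribution: $1,058.45 × 0.026 = $27.52
Total deductions = $8.04 + $69.96 + $11.43 + $27.52 = $116.95
Net pay = $1,058.45 − $116.95 = $941.50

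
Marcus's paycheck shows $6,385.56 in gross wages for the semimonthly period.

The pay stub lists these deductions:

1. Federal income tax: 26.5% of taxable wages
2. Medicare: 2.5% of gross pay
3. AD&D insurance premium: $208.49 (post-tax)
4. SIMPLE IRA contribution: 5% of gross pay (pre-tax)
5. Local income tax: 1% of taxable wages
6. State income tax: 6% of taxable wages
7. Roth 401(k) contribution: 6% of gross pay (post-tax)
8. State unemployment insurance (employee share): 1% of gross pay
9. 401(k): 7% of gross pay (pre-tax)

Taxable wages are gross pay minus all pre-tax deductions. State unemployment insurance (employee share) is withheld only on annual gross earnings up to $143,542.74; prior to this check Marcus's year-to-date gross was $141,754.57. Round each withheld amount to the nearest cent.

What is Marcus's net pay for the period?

401(k): $6,385.56 × 0.07 = $446.99
SIMPLE IRA contribution: $6,385.56 × 0.05 = $319.28
Pre-tax total = $446.99 + $319.28 = $766.27
Taxable wages = $6,385.56 − $766.27 = $5,619.29
State income tax: $5,619.29 × 0.06 = $337.16
Local income tax: $5,619.29 × 0.01 = $56.19
Federal income tax: $5,619.29 × 0.265 = $1,489.11
State unemployment insurance (employee share): only $143,542.74 − $141,754.57 = $1,788.17 of this check is subject → $1,788.17 × 0.01 = $17.88
Medicare: $6,385.56 × 0.025 = $159.64
AD&D insurance premium: $208.49
Roth 401(k) contribution: $6,385.56 × 0.06 = $383.13
Total deductions = $446.99 + $319.28 + $337.16 + $56.19 + $1,489.11 + $17.88 + $159.64 + $208.49 + $383.13 = $3,417.87
Net pay = $6,385.56 − $3,417.87 = $2,967.69

$2,967.69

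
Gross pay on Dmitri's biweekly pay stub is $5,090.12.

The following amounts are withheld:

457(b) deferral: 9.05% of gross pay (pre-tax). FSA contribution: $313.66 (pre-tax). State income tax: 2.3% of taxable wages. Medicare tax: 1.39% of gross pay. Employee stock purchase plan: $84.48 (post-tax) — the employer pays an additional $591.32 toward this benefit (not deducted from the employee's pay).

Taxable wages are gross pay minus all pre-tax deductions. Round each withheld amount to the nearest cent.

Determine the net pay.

457(b) deferral: $5,090.12 × 0.0905 = $460.66
FSA contribution: $313.66
Pre-tax total = $460.66 + $313.66 = $774.32
Taxable wages = $5,090.12 − $774.32 = $4,315.80
State income tax: $4,315.80 × 0.023 = $99.26
Medicare tax: $5,090.12 × 0.0139 = $70.75
Employee stock purchase plan: $84.48
(Employer's $591.32 toward employee stock purchase plan is not withheld from the employee.)
Total deductions = $460.66 + $313.66 + $99.26 + $70.75 + $84.48 = $1,028.81
Net pay = $5,090.12 − $1,028.81 = $4,061.31

$4,061.31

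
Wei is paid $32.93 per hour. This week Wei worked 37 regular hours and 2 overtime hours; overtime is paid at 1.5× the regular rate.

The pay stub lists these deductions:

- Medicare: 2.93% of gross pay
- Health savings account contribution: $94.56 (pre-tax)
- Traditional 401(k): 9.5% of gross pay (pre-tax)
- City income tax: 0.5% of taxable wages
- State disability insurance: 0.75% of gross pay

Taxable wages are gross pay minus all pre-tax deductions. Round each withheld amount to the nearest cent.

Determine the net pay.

Regular pay: 37 × $32.93 = $1,218.41
Overtime pay: 2 × $32.93 × 1.5 = $98.79
Gross pay = $1,218.41 + $98.79 = $1,317.20
Traditional 401(k): $1,317.20 × 0.095 = $125.13
Health savings account contribution: $94.56
Pre-tax total = $125.13 + $94.56 = $219.69
Taxable wages = $1,317.20 − $219.69 = $1,097.51
City income tax: $1,097.51 × 0.005 = $5.49
State disability insurance: $1,317.20 × 0.0075 = $9.88
Medicare: $1,317.20 × 0.0293 = $38.59
Total deductions = $125.13 + $94.56 + $5.49 + $9.88 + $38.59 = $273.65
Net pay = $1,317.20 − $273.65 = $1,043.55

$1,043.55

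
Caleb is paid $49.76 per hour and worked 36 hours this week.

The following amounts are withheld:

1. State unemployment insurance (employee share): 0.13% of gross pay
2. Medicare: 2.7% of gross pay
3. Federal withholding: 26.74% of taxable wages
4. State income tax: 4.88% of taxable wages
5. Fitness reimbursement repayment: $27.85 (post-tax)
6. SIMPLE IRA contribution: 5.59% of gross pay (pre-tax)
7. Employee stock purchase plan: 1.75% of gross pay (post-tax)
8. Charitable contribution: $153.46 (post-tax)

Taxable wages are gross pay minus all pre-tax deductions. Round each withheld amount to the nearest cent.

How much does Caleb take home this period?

Gross pay: 36 × $49.76 = $1791.36
SIMPLE IRA contribution: $1791.36 × 0.0559 = $100.14
Taxable wages = $1791.36 − $100.14 = $1691.22
State income tax: $1691.22 × 0.0488 = $82.53
Federal withholding: $1691.22 × 0.2674 = $452.23
State unemployment insurance (employee share): $1791.36 × 0.0013 = $2.33
Medicare: $1791.36 × 0.027 = $48.37
Fitness reimbursement repayment: $27.85
Charitable contribution: $153.46
Employee stock purchase plan: $1791.36 × 0.0175 = $31.35
Total deductions = $100.14 + $82.53 + $452.23 + $2.33 + $48.37 + $27.85 + $153.46 + $31.35 = $898.26
Net pay = $1791.36 − $898.26 = $893.10

$893.10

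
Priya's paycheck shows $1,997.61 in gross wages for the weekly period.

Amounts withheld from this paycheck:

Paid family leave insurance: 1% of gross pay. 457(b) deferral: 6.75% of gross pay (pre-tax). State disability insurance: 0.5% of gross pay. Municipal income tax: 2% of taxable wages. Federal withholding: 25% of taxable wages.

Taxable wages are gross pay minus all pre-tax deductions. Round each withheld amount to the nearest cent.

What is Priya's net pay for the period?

457(b) deferral: $1,997.61 × 0.0675 = $134.84
Taxable wages = $1,997.61 − $134.84 = $1,862.77
Federal withholding: $1,862.77 × 0.25 = $465.69
Municipal income tax: $1,862.77 × 0.02 = $37.26
Paid family leave insurance: $1,997.61 × 0.01 = $19.98
State disability insurance: $1,997.61 × 0.005 = $9.99
Total deductions = $134.84 + $465.69 + $37.26 + $19.98 + $9.99 = $667.76
Net pay = $1,997.61 − $667.76 = $1,329.85

$1,329.85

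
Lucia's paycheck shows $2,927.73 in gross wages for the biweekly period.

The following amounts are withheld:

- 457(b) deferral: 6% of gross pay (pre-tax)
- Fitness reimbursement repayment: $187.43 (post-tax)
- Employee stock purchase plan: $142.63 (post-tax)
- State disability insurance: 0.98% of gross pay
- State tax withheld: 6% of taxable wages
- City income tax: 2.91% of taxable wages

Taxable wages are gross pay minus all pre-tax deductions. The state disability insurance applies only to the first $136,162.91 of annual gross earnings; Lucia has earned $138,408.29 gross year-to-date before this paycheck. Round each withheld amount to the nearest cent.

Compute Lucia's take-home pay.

$2,176.80

457(b) deferral: $2,927.73 × 0.06 = $175.66
Taxable wages = $2,927.73 − $175.66 = $2,752.07
State tax withheld: $2,752.07 × 0.06 = $165.12
City income tax: $2,752.07 × 0.0291 = $80.09
State disability insurance: annual cap $136,162.91 already reached (YTD $138,408.29), so $0.00
Fitness reimbursement repayment: $187.43
Employee stock purchase plan: $142.63
Total deductions = $175.66 + $165.12 + $80.09 + $0.00 + $187.43 + $142.63 = $750.93
Net pay = $2,927.73 − $750.93 = $2,176.80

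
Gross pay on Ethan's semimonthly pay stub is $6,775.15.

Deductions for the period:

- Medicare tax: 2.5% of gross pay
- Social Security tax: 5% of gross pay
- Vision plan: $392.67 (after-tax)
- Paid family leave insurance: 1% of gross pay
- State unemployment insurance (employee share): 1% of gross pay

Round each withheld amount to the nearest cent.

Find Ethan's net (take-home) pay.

$5,738.84

Paid family leave insurance: $6,775.15 × 0.01 = $67.75
Social Security tax: $6,775.15 × 0.05 = $338.76
Medicare tax: $6,775.15 × 0.025 = $169.38
State unemployment insurance (employee share): $6,775.15 × 0.01 = $67.75
Vision plan: $392.67
Total deductions = $67.75 + $338.76 + $169.38 + $67.75 + $392.67 = $1,036.31
Net pay = $6,775.15 − $1,036.31 = $5,738.84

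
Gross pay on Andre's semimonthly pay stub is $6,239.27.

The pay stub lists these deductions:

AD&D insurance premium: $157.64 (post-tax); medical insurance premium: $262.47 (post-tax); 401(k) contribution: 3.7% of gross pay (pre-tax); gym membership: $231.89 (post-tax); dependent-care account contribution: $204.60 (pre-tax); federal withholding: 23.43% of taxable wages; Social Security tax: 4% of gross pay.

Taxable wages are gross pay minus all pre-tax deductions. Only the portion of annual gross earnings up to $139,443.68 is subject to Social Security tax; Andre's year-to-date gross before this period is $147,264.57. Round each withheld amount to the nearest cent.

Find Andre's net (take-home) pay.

$3,791.98

401(k) contribution: $6,239.27 × 0.037 = $230.85
Dependent-care account contribution: $204.60
Pre-tax total = $230.85 + $204.60 = $435.45
Taxable wages = $6,239.27 − $435.45 = $5,803.82
Federal withholding: $5,803.82 × 0.2343 = $1,359.84
Social Security tax: annual cap $139,443.68 already reached (YTD $147,264.57), so $0.00
Gym membership: $231.89
Medical insurance premium: $262.47
AD&D insurance premium: $157.64
Total deductions = $230.85 + $204.60 + $1,359.84 + $0.00 + $231.89 + $262.47 + $157.64 = $2,447.29
Net pay = $6,239.27 − $2,447.29 = $3,791.98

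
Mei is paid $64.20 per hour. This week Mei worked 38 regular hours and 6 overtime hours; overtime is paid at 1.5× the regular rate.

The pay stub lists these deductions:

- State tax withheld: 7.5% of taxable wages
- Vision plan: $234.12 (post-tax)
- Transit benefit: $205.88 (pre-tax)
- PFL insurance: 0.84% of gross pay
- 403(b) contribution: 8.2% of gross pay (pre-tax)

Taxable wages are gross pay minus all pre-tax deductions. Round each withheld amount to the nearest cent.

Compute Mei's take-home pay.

$2112.31

Regular pay: 38 × $64.20 = $2439.60
Overtime pay: 6 × $64.20 × 1.5 = $577.80
Gross pay = $2439.60 + $577.80 = $3017.40
403(b) contribution: $3017.40 × 0.082 = $247.43
Transit benefit: $205.88
Pre-tax total = $247.43 + $205.88 = $453.31
Taxable wages = $3017.40 − $453.31 = $2564.09
State tax withheld: $2564.09 × 0.075 = $192.31
PFL insurance: $3017.40 × 0.0084 = $25.35
Vision plan: $234.12
Total deductions = $247.43 + $205.88 + $192.31 + $25.35 + $234.12 = $905.09
Net pay = $3017.40 − $905.09 = $2112.31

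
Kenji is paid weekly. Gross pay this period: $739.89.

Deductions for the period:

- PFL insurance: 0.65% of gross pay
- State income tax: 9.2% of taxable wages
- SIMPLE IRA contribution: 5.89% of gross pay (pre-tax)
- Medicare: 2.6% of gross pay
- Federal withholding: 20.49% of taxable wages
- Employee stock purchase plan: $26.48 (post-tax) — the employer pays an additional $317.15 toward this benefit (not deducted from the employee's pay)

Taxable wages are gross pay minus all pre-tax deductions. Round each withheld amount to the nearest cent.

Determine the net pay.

$439.05

SIMPLE IRA contribution: $739.89 × 0.0589 = $43.58
Taxable wages = $739.89 − $43.58 = $696.31
Federal withholding: $696.31 × 0.2049 = $142.67
State income tax: $696.31 × 0.092 = $64.06
Medicare: $739.89 × 0.026 = $19.24
PFL insurance: $739.89 × 0.0065 = $4.81
Employee stock purchase plan: $26.48
(Employer's $317.15 toward employee stock purchase plan is not withheld from the employee.)
Total deductions = $43.58 + $142.67 + $64.06 + $19.24 + $4.81 + $26.48 = $300.84
Net pay = $739.89 − $300.84 = $439.05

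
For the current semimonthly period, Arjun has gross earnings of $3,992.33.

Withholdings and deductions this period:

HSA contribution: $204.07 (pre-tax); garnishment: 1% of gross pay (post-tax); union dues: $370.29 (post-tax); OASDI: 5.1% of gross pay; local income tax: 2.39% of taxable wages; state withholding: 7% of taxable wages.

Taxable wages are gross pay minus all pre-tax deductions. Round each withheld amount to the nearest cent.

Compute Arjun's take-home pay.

$2,818.72

HSA contribution: $204.07
Taxable wages = $3,992.33 − $204.07 = $3,788.26
Local income tax: $3,788.26 × 0.0239 = $90.54
State withholding: $3,788.26 × 0.07 = $265.18
OASDI: $3,992.33 × 0.051 = $203.61
Union dues: $370.29
Garnishment: $3,992.33 × 0.01 = $39.92
Total deductions = $204.07 + $90.54 + $265.18 + $203.61 + $370.29 + $39.92 = $1,173.61
Net pay = $3,992.33 − $1,173.61 = $2,818.72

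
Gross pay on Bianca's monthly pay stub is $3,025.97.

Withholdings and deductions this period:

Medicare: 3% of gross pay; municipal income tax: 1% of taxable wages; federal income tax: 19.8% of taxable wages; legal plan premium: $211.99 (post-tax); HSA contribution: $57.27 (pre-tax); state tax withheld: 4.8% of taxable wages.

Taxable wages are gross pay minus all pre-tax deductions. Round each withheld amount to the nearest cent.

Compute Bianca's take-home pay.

$1,905.94

HSA contribution: $57.27
Taxable wages = $3,025.97 − $57.27 = $2,968.70
State tax withheld: $2,968.70 × 0.048 = $142.50
Federal income tax: $2,968.70 × 0.198 = $587.80
Municipal income tax: $2,968.70 × 0.01 = $29.69
Medicare: $3,025.97 × 0.03 = $90.78
Legal plan premium: $211.99
Total deductions = $57.27 + $142.50 + $587.80 + $29.69 + $90.78 + $211.99 = $1,120.03
Net pay = $3,025.97 − $1,120.03 = $1,905.94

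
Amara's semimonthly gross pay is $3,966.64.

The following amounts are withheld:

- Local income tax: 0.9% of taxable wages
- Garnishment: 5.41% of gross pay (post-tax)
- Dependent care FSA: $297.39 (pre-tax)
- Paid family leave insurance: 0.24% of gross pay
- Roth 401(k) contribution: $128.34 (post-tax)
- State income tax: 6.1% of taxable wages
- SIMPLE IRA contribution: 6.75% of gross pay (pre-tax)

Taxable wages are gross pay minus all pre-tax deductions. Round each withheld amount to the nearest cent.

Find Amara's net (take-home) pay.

Dependent care FSA: $297.39
SIMPLE IRA contribution: $3,966.64 × 0.0675 = $267.75
Pre-tax total = $297.39 + $267.75 = $565.14
Taxable wages = $3,966.64 − $565.14 = $3,401.50
State income tax: $3,401.50 × 0.061 = $207.49
Local income tax: $3,401.50 × 0.009 = $30.61
Paid family leave insurance: $3,966.64 × 0.0024 = $9.52
Roth 401(k) contribution: $128.34
Garnishment: $3,966.64 × 0.0541 = $214.60
Total deductions = $297.39 + $267.75 + $207.49 + $30.61 + $9.52 + $128.34 + $214.60 = $1,155.70
Net pay = $3,966.64 − $1,155.70 = $2,810.94

$2,810.94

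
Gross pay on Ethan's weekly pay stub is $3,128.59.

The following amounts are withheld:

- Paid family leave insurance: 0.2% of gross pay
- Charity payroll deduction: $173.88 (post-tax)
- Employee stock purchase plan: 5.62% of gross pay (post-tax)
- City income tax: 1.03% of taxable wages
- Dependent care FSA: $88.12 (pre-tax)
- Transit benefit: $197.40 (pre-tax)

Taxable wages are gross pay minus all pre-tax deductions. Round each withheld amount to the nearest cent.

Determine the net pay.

Transit benefit: $197.40
Dependent care FSA: $88.12
Pre-tax total = $197.40 + $88.12 = $285.52
Taxable wages = $3,128.59 − $285.52 = $2,843.07
City income tax: $2,843.07 × 0.0103 = $29.28
Paid family leave insurance: $3,128.59 × 0.002 = $6.26
Charity payroll deduction: $173.88
Employee stock purchase plan: $3,128.59 × 0.0562 = $175.83
Total deductions = $197.40 + $88.12 + $29.28 + $6.26 + $173.88 + $175.83 = $670.77
Net pay = $3,128.59 − $670.77 = $2,457.82

$2,457.82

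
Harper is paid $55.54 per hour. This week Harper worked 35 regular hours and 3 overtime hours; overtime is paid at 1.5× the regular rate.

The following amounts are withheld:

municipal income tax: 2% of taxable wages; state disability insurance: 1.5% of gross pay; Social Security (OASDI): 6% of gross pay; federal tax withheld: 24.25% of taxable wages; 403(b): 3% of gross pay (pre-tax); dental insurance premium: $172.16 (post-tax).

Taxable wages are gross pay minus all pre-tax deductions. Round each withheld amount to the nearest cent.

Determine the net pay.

$1,232.72

Regular pay: 35 × $55.54 = $1,943.90
Overtime pay: 3 × $55.54 × 1.5 = $249.93
Gross pay = $1,943.90 + $249.93 = $2,193.83
403(b): $2,193.83 × 0.03 = $65.81
Taxable wages = $2,193.83 − $65.81 = $2,128.02
Municipal income tax: $2,128.02 × 0.02 = $42.56
Federal tax withheld: $2,128.02 × 0.2425 = $516.04
Social Security (OASDI): $2,193.83 × 0.06 = $131.63
State disability insurance: $2,193.83 × 0.015 = $32.91
Dental insurance premium: $172.16
Total deductions = $65.81 + $42.56 + $516.04 + $131.63 + $32.91 + $172.16 = $961.11
Net pay = $2,193.83 − $961.11 = $1,232.72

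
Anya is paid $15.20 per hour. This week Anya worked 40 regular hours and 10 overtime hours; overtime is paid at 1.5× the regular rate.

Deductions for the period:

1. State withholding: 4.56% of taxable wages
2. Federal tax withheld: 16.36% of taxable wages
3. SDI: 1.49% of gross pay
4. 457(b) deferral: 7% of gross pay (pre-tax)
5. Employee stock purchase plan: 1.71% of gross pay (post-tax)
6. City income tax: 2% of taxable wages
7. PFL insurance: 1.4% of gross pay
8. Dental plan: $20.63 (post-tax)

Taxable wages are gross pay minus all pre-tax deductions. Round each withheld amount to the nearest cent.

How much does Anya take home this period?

Regular pay: 40 × $15.20 = $608.00
Overtime pay: 10 × $15.20 × 1.5 = $228.00
Gross pay = $608.00 + $228.00 = $836.00
457(b) deferral: $836.00 × 0.07 = $58.52
Taxable wages = $836.00 − $58.52 = $777.48
Federal tax withheld: $777.48 × 0.1636 = $127.20
City income tax: $777.48 × 0.02 = $15.55
State withholding: $777.48 × 0.0456 = $35.45
PFL insurance: $836.00 × 0.014 = $11.70
SDI: $836.00 × 0.0149 = $12.46
Employee stock purchase plan: $836.00 × 0.0171 = $14.30
Dental plan: $20.63
Total deductions = $58.52 + $127.20 + $15.55 + $35.45 + $11.70 + $12.46 + $14.30 + $20.63 = $295.81
Net pay = $836.00 − $295.81 = $540.19

$540.19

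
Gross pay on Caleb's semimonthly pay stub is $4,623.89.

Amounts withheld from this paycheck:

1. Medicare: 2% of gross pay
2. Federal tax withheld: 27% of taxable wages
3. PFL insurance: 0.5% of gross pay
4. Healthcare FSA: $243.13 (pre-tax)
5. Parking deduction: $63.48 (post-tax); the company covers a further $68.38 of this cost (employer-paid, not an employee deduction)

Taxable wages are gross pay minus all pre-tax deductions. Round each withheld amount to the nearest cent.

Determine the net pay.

$3,018.87

Healthcare FSA: $243.13
Taxable wages = $4,623.89 − $243.13 = $4,380.76
Federal tax withheld: $4,380.76 × 0.27 = $1,182.81
PFL insurance: $4,623.89 × 0.005 = $23.12
Medicare: $4,623.89 × 0.02 = $92.48
Parking deduction: $63.48
(Employer's $68.38 toward parking deduction is not withheld from the employee.)
Total deductions = $243.13 + $1,182.81 + $23.12 + $92.48 + $63.48 = $1,605.02
Net pay = $4,623.89 − $1,605.02 = $3,018.87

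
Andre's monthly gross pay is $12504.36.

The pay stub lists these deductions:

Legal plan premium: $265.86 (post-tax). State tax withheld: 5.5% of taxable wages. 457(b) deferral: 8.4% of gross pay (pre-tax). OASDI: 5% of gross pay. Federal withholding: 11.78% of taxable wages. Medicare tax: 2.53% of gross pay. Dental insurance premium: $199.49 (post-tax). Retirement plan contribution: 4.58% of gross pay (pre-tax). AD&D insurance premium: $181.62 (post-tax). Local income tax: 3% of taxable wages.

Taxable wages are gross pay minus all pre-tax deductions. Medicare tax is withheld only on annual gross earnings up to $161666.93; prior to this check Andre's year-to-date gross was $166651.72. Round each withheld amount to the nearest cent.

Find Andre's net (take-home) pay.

Retirement plan contribution: $12504.36 × 0.0458 = $572.70
457(b) deferral: $12504.36 × 0.084 = $1050.37
Pre-tax total = $572.70 + $1050.37 = $1623.07
Taxable wages = $12504.36 − $1623.07 = $10881.29
Local income tax: $10881.29 × 0.03 = $326.44
Federal withholding: $10881.29 × 0.1178 = $1281.82
State tax withheld: $10881.29 × 0.055 = $598.47
OASDI: $12504.36 × 0.05 = $625.22
Medicare tax: annual cap $161666.93 already reached (YTD $166651.72), so $0.00
Legal plan premium: $265.86
Dental insurance premium: $199.49
AD&D insurance premium: $181.62
Total deductions = $572.70 + $1050.37 + $326.44 + $1281.82 + $598.47 + $625.22 + $0.00 + $265.86 + $199.49 + $181.62 = $5101.99
Net pay = $12504.36 − $5101.99 = $7402.37

$7402.37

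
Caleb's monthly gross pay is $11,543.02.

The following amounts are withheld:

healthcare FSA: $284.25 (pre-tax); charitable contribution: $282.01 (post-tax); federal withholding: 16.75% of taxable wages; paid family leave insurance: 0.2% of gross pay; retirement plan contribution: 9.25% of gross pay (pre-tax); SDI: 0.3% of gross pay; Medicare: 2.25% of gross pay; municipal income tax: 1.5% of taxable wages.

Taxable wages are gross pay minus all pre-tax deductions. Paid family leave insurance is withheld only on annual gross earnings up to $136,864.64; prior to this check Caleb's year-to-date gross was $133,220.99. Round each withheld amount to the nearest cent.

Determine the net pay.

$7,747.52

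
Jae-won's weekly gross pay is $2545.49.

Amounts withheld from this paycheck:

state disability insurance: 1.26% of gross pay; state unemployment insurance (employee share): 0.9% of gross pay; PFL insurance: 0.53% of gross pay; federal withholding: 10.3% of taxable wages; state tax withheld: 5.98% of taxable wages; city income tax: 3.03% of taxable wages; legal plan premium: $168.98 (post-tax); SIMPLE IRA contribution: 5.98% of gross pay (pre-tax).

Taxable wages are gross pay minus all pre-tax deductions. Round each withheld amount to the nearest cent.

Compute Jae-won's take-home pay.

SIMPLE IRA contribution: $2545.49 × 0.0598 = $152.22
Taxable wages = $2545.49 − $152.22 = $2393.27
City income tax: $2393.27 × 0.0303 = $72.52
State tax withheld: $2393.27 × 0.0598 = $143.12
Federal withholding: $2393.27 × 0.103 = $246.51
State unemployment insurance (employee share): $2545.49 × 0.009 = $22.91
State disability insurance: $2545.49 × 0.0126 = $32.07
PFL insurance: $2545.49 × 0.0053 = $13.49
Legal plan premium: $168.98
Total deductions = $152.22 + $72.52 + $143.12 + $246.51 + $22.91 + $32.07 + $13.49 + $168.98 = $851.82
Net pay = $2545.49 − $851.82 = $1693.67

$1693.67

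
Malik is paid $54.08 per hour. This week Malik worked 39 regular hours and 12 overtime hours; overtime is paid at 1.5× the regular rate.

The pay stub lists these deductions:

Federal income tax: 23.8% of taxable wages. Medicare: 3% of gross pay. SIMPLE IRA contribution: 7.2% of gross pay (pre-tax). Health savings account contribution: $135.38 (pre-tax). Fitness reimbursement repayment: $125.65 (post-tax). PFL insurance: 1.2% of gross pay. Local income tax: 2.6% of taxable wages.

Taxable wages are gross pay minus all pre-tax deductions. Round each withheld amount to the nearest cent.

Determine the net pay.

Regular pay: 39 × $54.08 = $2,109.12
Overtime pay: 12 × $54.08 × 1.5 = $973.44
Gross pay = $2,109.12 + $973.44 = $3,082.56
SIMPLE IRA contribution: $3,082.56 × 0.072 = $221.94
Health savings account contribution: $135.38
Pre-tax total = $221.94 + $135.38 = $357.32
Taxable wages = $3,082.56 − $357.32 = $2,725.24
Local income tax: $2,725.24 × 0.026 = $70.86
Federal income tax: $2,725.24 × 0.238 = $648.61
PFL insurance: $3,082.56 × 0.012 = $36.99
Medicare: $3,082.56 × 0.03 = $92.48
Fitness reimbursement repayment: $125.65
Total deductions = $221.94 + $135.38 + $70.86 + $648.61 + $36.99 + $92.48 + $125.65 = $1,331.91
Net pay = $3,082.56 − $1,331.91 = $1,750.65

$1,750.65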